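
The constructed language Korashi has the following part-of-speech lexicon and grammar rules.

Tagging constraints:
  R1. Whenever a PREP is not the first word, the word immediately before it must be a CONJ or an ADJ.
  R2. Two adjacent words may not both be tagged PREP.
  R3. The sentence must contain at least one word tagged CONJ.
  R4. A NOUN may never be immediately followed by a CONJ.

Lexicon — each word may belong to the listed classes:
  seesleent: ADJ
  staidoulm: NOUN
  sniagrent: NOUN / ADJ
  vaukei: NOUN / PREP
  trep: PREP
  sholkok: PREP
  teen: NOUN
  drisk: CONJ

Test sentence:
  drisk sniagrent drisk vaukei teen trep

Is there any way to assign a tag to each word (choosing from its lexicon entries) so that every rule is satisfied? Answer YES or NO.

NO

Candidates per position — 1:drisk {CONJ}; 2:sniagrent {NOUN,ADJ}; 3:drisk {CONJ}; 4:vaukei {NOUN,PREP}; 5:teen {NOUN}; 6:trep {PREP}.
Rule 1 cannot be satisfied by any choice of tags from the lexicon.
So there is no consistent tagging.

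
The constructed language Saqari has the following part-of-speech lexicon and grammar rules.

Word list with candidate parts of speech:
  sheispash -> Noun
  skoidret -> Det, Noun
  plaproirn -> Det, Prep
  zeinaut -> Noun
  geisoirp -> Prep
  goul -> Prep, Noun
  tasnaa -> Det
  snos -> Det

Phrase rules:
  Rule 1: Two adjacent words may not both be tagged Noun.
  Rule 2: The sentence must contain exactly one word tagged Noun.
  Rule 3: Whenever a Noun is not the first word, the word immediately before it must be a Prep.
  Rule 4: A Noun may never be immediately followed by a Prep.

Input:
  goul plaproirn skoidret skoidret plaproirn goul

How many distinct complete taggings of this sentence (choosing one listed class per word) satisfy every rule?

6

Candidates per position — 1:goul {Prep,Noun}; 2:plaproirn {Det,Prep}; 3:skoidret {Det,Noun}; 4:skoidret {Det,Noun}; 5:plaproirn {Det,Prep}; 6:goul {Prep,Noun}.
There are 64 candidate sequences in total.
Checking each against the rules leaves 6 sequences.
Count = 6.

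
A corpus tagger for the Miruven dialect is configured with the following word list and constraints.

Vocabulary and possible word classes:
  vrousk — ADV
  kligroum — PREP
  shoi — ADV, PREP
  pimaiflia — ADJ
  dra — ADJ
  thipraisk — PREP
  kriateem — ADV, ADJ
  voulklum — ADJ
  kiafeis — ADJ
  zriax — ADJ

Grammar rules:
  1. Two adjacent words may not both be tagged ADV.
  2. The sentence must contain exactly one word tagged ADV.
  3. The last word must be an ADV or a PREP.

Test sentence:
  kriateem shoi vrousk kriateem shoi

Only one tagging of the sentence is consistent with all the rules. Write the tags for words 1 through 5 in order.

Candidates per position — 1:kriateem {ADV,ADJ}; 2:shoi {ADV,PREP}; 3:vrousk {ADV}; 4:kriateem {ADV,ADJ}; 5:shoi {ADV,PREP}.
At position 1, choosing ADV makes rule 2 impossible to satisfy; hence ADJ.
At position 2, choosing ADV makes rule 1 impossible to satisfy; hence PREP.
At position 4, choosing ADV makes rule 1 impossible to satisfy; hence ADJ.
At position 5, choosing ADV makes rule 2 impossible to satisfy; hence PREP.
That leaves exactly one tagging: ADJ PREP ADV ADJ PREP.
Rule-by-rule: rule 1 holds; rule 2 holds; rule 3 holds.

ADJ PREP ADV ADJ PREP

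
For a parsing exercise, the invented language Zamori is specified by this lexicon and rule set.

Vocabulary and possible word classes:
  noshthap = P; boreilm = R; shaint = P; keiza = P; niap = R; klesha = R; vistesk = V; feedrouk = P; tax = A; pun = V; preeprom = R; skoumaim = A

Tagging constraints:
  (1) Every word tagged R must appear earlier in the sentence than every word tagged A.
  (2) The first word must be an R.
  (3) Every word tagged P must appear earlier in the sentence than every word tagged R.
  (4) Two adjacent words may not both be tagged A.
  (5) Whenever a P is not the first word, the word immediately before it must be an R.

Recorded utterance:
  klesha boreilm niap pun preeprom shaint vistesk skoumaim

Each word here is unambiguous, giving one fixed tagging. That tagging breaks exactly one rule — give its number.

3

Fixed tagging: R R R V R P V A.
Checking each rule: R1 holds, R2 holds, R3 violated, R4 holds, R5 holds.
Only rule 3 fails.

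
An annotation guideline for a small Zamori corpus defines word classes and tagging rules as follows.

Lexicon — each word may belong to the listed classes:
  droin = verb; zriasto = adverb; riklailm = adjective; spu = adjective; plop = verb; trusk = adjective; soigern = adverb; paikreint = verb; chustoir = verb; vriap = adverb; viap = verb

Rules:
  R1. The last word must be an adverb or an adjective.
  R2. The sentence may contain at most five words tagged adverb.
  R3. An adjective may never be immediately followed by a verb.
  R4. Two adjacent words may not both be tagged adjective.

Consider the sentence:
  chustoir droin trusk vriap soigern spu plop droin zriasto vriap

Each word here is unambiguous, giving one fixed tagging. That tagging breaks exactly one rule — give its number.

3

Fixed tagging: verb verb adjective adverb adverb adjective verb verb adverb adverb.
Applying the rules: R1 ✓, R2 ✓, R3 ✗, R4 ✓.
Only rule 3 fails.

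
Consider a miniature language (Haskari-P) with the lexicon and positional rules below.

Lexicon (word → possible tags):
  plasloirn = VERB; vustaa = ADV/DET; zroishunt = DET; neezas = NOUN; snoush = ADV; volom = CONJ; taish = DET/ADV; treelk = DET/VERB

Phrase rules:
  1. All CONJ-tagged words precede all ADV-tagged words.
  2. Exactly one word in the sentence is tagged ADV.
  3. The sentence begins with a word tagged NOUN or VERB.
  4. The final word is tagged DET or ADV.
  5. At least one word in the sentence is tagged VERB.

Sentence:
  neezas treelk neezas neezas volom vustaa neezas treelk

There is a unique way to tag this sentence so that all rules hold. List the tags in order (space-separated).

Candidates per position — 1:neezas {NOUN}; 2:treelk {DET,VERB}; 3:neezas {NOUN}; 4:neezas {NOUN}; 5:volom {CONJ}; 6:vustaa {ADV,DET}; 7:neezas {NOUN}; 8:treelk {DET,VERB}.
Word 6 cannot be DET — rule 2 would then fail for every completion. It is ADV.
Word 8 cannot be VERB — rule 4 would then fail for every completion. It is DET.
Word 2 cannot be DET — rule 5 would then fail for every completion. It is VERB.
That leaves exactly one tagging: NOUN VERB NOUN NOUN CONJ ADV NOUN DET.
Rule-by-rule: rule 1 ok; rule 2 ok; rule 3 ok; rule 4 ok; rule 5 ok.

NOUN VERB NOUN NOUN CONJ ADV NOUN DET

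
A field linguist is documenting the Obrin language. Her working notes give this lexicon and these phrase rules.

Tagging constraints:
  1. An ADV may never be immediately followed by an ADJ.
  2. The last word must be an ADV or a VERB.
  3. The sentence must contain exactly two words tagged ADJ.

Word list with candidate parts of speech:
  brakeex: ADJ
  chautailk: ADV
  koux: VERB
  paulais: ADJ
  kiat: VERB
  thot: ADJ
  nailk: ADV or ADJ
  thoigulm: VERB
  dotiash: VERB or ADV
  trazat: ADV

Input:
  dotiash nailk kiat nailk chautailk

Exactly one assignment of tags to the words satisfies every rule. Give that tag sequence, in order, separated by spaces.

Candidates per position — 1:dotiash {VERB,ADV}; 2:nailk {ADV,ADJ}; 3:kiat {VERB}; 4:nailk {ADV,ADJ}; 5:chautailk {ADV}.
Position 2: ADV is ruled out by rule 3; that leaves ADJ.
Position 4: ADV is ruled out by rule 3; that leaves ADJ.
Position 1: ADV is ruled out by rule 1; that leaves VERB.
So the tagging must be: VERB ADJ VERB ADJ ADV.
Checking: rule 1 ✓; rule 2 ✓; rule 3 ✓.

VERB ADJ VERB ADJ ADV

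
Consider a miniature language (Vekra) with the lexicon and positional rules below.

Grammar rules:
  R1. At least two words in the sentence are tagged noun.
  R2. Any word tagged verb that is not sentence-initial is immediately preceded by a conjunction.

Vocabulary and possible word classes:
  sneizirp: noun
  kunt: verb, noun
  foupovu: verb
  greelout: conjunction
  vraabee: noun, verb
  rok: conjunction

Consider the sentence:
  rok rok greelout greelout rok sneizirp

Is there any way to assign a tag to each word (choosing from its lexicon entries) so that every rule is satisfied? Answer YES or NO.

Candidates per position — 1:rok {conjunction}; 2:rok {conjunction}; 3:greelout {conjunction}; 4:greelout {conjunction}; 5:rok {conjunction}; 6:sneizirp {noun}.
Rule 1 cannot be satisfied by any choice of tags from the lexicon.
So there is no consistent tagging.

NO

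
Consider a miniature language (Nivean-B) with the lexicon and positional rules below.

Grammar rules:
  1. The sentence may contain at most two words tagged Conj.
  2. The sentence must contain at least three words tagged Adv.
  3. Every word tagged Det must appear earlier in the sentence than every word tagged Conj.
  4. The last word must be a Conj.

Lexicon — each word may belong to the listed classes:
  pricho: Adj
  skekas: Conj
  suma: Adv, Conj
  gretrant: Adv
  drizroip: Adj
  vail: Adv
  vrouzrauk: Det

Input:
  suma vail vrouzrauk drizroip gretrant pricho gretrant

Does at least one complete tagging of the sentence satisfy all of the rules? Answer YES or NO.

Candidates per position — 1:suma {Adv,Conj}; 2:vail {Adv}; 3:vrouzrauk {Det}; 4:drizroip {Adj}; 5:gretrant {Adv}; 6:pricho {Adj}; 7:gretrant {Adv}.
Rule 4 cannot be satisfied by any choice of tags from the lexicon.
So there is no consistent tagging.

NO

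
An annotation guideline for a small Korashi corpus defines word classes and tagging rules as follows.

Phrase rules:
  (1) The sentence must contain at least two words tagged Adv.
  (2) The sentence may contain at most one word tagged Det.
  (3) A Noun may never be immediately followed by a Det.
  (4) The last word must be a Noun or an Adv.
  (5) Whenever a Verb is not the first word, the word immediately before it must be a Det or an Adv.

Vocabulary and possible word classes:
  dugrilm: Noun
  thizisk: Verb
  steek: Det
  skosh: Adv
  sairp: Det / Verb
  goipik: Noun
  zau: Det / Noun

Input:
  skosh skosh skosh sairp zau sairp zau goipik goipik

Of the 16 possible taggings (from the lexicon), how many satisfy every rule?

1

Candidates per position — 1:skosh {Adv}; 2:skosh {Adv}; 3:skosh {Adv}; 4:sairp {Det,Verb}; 5:zau {Det,Noun}; 6:sairp {Det,Verb}; 7:zau {Det,Noun}; 8:goipik {Noun}; 9:goipik {Noun}.
There are 16 candidate sequences in total.
The sequences that satisfy every rule: Adv Adv Adv Verb Det Verb Noun Noun Noun.
Count = 1.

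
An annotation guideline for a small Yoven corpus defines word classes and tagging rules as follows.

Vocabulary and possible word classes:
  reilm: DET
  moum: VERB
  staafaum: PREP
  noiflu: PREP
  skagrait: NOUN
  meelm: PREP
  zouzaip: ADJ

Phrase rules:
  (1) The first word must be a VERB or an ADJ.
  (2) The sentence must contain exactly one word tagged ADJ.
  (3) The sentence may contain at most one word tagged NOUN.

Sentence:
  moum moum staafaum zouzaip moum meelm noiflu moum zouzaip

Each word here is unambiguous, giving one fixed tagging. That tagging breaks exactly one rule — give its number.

2

Fixed tagging: VERB VERB PREP ADJ VERB PREP PREP VERB ADJ.
Rule check: R1 pass, R2 fail, R3 pass.
Only rule 2 fails.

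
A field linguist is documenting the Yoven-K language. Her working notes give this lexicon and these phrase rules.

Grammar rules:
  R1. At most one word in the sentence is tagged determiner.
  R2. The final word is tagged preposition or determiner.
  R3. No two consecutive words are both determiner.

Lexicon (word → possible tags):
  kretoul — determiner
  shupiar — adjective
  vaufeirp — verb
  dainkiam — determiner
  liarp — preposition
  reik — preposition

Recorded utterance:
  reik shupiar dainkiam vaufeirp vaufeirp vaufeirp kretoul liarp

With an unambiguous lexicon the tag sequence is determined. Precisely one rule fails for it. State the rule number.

Fixed tagging: preposition adjective determiner verb verb verb determiner preposition.
Rule check: R1 violated, R2 holds, R3 holds.
Only rule 1 fails.

1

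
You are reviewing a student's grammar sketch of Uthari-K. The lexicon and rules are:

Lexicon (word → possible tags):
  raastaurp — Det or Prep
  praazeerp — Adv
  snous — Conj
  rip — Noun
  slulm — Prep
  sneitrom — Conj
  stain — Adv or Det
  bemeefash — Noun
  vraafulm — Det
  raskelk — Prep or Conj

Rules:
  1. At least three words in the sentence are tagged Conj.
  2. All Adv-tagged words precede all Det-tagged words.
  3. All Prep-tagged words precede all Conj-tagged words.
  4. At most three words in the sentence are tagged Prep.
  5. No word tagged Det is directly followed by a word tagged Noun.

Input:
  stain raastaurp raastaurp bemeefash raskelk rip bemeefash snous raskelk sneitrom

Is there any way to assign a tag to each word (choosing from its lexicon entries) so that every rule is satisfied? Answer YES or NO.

Candidates per position — 1:stain {Adv,Det}; 2:raastaurp {Det,Prep}; 3:raastaurp {Det,Prep}; 4:bemeefash {Noun}; 5:raskelk {Prep,Conj}; 6:rip {Noun}; 7:bemeefash {Noun}; 8:snous {Conj}; 9:raskelk {Prep,Conj}; 10:sneitrom {Conj}.
One satisfying assignment: Adv Prep Prep Noun Prep Noun Noun Conj Conj Conj.
Check: rule 1 holds; rule 2 holds; rule 3 holds; rule 4 holds; rule 5 holds.

YES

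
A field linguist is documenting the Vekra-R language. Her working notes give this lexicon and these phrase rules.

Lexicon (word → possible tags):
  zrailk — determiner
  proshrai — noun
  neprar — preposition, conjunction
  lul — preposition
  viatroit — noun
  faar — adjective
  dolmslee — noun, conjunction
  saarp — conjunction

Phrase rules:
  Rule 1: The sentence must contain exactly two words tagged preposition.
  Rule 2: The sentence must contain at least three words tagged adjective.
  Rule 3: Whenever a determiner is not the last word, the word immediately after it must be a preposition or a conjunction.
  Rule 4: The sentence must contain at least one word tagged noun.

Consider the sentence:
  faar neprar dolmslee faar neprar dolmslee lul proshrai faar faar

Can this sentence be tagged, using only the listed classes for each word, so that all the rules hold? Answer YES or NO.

YES

Candidates per position — 1:faar {adjective}; 2:neprar {preposition,conjunction}; 3:dolmslee {noun,conjunction}; 4:faar {adjective}; 5:neprar {preposition,conjunction}; 6:dolmslee {noun,conjunction}; 7:lul {preposition}; 8:proshrai {noun}; 9:faar {adjective}; 10:faar {adjective}.
One satisfying assignment: adjective preposition noun adjective conjunction noun preposition noun adjective adjective.
Check: rule 1 holds; rule 2 holds; rule 3 holds; rule 4 holds.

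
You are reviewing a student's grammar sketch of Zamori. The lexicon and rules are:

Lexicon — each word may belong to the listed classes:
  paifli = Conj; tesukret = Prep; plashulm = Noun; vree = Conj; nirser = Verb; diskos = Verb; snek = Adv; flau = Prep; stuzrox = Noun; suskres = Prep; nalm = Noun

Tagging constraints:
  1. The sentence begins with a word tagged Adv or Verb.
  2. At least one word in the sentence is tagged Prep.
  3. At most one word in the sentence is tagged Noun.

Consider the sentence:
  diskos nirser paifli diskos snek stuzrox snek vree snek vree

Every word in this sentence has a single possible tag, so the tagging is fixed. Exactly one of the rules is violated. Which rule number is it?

2

Fixed tagging: Verb Verb Conj Verb Adv Noun Adv Conj Adv Conj.
Checking each rule: R1 ok, R2 fails, R3 ok.
Only rule 2 fails.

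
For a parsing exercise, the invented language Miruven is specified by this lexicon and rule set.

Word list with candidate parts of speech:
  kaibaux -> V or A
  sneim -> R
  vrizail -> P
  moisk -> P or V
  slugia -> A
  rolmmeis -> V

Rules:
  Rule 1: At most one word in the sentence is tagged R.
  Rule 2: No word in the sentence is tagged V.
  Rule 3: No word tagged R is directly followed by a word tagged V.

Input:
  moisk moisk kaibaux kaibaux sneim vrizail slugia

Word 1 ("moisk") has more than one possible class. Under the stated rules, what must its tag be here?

P

Candidates per position — 1:moisk {P,V}; 2:moisk {P,V}; 3:kaibaux {V,A}; 4:kaibaux {V,A}; 5:sneim {R}; 6:vrizail {P}; 7:slugia {A}.
Word 1 cannot be V — rule 2 would then fail for every completion. It is P.
Word 2 cannot be V — rule 2 would then fail for every completion. It is P.
Word 3 cannot be V — rule 2 would then fail for every completion. It is A.
Word 4 cannot be V — rule 2 would then fail for every completion. It is A.
The unique satisfying tagging is: P P A A R P A.
Rule-by-rule: rule 1 satisfied; rule 2 satisfied; rule 3 satisfied.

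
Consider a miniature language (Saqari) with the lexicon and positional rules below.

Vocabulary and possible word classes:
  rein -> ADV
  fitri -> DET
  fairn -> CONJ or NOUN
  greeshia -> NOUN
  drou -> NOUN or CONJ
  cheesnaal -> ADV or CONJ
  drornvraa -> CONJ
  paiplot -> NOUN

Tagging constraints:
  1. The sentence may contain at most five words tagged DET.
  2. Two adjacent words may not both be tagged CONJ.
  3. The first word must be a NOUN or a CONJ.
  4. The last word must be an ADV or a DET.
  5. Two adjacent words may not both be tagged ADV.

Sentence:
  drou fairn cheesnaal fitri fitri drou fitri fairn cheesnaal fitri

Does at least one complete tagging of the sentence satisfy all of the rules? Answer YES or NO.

Candidates per position — 1:drou {NOUN,CONJ}; 2:fairn {CONJ,NOUN}; 3:cheesnaal {ADV,CONJ}; 4:fitri {DET}; 5:fitri {DET}; 6:drou {NOUN,CONJ}; 7:fitri {DET}; 8:fairn {CONJ,NOUN}; 9:cheesnaal {ADV,CONJ}; 10:fitri {DET}.
One satisfying assignment: NOUN NOUN CONJ DET DET CONJ DET NOUN ADV DET.
Check: rule 1 holds; rule 2 holds; rule 3 holds; rule 4 holds; rule 5 holds.

YES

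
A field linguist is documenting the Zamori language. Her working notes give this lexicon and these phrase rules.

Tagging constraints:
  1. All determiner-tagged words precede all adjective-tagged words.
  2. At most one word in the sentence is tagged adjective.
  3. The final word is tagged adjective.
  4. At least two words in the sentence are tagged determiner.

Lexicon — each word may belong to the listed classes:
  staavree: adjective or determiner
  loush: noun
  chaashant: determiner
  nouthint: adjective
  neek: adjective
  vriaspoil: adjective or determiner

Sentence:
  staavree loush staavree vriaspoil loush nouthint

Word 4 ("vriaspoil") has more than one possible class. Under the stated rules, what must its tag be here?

Candidates per position — 1:staavree {adjective,determiner}; 2:loush {noun}; 3:staavree {adjective,determiner}; 4:vriaspoil {adjective,determiner}; 5:loush {noun}; 6:nouthint {adjective}.
Position 1: adjective is ruled out by rule 2; that leaves determiner.
Position 3: adjective is ruled out by rule 2; that leaves determiner.
Position 4: adjective is ruled out by rule 2; that leaves determiner.
So the tagging must be: determiner noun determiner determiner noun adjective.
Verifying each rule — rule 1 holds; rule 2 holds; rule 3 holds; rule 4 holds.

determiner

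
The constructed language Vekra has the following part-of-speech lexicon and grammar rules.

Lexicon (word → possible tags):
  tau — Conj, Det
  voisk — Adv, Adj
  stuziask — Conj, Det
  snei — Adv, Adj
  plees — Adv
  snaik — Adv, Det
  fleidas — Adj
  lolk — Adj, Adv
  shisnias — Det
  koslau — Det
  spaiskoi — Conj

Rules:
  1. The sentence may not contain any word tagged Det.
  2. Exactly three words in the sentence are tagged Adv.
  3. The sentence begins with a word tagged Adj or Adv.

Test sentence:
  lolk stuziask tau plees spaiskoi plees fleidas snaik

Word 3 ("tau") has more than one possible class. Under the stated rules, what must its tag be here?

Conj

Candidates per position — 1:lolk {Adj,Adv}; 2:stuziask {Conj,Det}; 3:tau {Conj,Det}; 4:plees {Adv}; 5:spaiskoi {Conj}; 6:plees {Adv}; 7:fleidas {Adj}; 8:snaik {Adv,Det}.
At position 2, choosing Det makes rule 1 impossible to satisfy; hence Conj.
At position 3, choosing Det makes rule 1 impossible to satisfy; hence Conj.
At position 8, choosing Det makes rule 1 impossible to satisfy; hence Adv.
At position 1, choosing Adv makes rule 2 impossible to satisfy; hence Adj.
That leaves exactly one tagging: Adj Conj Conj Adv Conj Adv Adj Adv.
Checking: rule 1 ✓; rule 2 ✓; rule 3 ✓.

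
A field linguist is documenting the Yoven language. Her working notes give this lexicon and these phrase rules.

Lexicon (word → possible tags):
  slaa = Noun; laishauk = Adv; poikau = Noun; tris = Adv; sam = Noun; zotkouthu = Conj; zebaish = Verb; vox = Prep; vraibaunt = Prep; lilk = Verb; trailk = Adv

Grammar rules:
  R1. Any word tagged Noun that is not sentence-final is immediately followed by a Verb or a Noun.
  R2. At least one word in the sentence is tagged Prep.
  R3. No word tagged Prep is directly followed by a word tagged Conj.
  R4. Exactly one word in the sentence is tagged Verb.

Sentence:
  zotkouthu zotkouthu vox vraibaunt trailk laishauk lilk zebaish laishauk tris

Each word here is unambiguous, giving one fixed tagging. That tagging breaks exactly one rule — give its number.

4

Fixed tagging: Conj Conj Prep Prep Adv Adv Verb Verb Adv Adv.
Applying the rules: R1 ✓, R2 ✓, R3 ✓, R4 ✗.
Only rule 4 fails.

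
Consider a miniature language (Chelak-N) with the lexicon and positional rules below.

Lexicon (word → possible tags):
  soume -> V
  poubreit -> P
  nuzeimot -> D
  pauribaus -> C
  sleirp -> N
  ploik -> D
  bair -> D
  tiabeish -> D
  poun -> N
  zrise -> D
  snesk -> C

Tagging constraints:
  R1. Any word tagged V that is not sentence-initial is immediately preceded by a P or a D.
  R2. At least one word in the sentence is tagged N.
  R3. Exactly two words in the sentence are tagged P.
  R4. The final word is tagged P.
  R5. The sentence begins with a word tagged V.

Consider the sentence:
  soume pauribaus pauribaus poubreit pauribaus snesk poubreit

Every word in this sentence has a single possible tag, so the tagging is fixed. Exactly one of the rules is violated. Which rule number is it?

2

Fixed tagging: V C C P C C P.
Applying the rules: R1 holds, R2 violated, R3 holds, R4 holds, R5 holds.
Only rule 2 fails.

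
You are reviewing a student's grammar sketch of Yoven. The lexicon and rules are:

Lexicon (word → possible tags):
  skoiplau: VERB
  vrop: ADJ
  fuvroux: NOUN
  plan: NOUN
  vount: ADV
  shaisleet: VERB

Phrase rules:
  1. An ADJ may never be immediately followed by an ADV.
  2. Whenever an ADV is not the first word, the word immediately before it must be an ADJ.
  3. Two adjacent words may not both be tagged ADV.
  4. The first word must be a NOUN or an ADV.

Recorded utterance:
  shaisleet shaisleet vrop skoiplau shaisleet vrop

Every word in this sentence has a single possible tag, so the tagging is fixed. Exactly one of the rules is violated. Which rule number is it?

Fixed tagging: VERB VERB ADJ VERB VERB ADJ.
Checking each rule: R1 ✓, R2 ✓, R3 ✓, R4 ✗.
Only rule 4 fails.

4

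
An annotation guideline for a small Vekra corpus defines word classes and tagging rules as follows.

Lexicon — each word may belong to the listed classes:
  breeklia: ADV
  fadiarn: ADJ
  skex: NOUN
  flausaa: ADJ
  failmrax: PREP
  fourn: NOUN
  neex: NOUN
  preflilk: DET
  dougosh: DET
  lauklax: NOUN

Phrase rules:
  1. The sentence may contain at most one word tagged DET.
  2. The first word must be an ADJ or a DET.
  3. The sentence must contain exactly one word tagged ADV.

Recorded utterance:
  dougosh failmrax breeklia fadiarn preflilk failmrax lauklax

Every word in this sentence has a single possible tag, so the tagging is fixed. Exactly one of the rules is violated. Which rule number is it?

1

Fixed tagging: DET PREP ADV ADJ DET PREP NOUN.
Applying the rules: R1 fail, R2 pass, R3 pass.
Only rule 1 fails.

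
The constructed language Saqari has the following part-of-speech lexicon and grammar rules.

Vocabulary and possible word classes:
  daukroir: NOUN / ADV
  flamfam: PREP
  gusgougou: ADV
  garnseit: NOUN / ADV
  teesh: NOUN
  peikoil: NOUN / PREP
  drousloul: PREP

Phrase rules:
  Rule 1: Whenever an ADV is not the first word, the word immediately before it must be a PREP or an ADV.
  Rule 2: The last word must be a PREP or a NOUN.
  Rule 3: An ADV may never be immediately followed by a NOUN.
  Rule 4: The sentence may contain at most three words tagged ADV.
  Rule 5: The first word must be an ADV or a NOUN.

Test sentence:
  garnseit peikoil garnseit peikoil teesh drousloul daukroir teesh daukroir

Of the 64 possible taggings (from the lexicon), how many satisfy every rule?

Candidates per position — 1:garnseit {NOUN,ADV}; 2:peikoil {NOUN,PREP}; 3:garnseit {NOUN,ADV}; 4:peikoil {NOUN,PREP}; 5:teesh {NOUN}; 6:drousloul {PREP}; 7:daukroir {NOUN,ADV}; 8:teesh {NOUN}; 9:daukroir {NOUN,ADV}.
There are 64 candidate sequences in total.
Checking each against the rules leaves 8 sequences.
Count = 8.

8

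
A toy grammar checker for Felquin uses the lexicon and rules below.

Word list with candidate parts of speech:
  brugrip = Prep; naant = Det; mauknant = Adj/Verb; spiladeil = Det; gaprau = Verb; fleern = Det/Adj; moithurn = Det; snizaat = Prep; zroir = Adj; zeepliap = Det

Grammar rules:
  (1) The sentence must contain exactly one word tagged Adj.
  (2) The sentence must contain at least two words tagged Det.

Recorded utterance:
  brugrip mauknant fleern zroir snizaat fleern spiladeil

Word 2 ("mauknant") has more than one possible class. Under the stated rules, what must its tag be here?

Verb

Candidates per position — 1:brugrip {Prep}; 2:mauknant {Adj,Verb}; 3:fleern {Det,Adj}; 4:zroir {Adj}; 5:snizaat {Prep}; 6:fleern {Det,Adj}; 7:spiladeil {Det}.
Position 2: tagging it Adj would leave rule 1 unsatisfiable, so it must be Verb.
Position 3: tagging it Adj would leave rule 1 unsatisfiable, so it must be Det.
Position 6: tagging it Adj would leave rule 1 unsatisfiable, so it must be Det.
The unique satisfying tagging is: Prep Verb Det Adj Prep Det Det.
Verifying each rule — rule 1 satisfied; rule 2 satisfied.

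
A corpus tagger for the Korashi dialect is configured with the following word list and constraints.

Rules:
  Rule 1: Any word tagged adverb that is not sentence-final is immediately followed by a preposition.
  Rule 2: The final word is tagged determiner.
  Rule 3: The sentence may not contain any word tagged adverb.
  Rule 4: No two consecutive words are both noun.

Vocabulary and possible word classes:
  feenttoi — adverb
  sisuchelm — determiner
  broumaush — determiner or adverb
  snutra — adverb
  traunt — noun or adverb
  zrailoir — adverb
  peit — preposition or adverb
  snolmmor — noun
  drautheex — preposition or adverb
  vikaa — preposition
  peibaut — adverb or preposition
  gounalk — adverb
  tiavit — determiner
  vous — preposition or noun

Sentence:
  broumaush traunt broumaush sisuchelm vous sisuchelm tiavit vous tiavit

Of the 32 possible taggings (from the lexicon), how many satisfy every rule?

4

Candidates per position — 1:broumaush {determiner,adverb}; 2:traunt {noun,adverb}; 3:broumaush {determiner,adverb}; 4:sisuchelm {determiner}; 5:vous {preposition,noun}; 6:sisuchelm {determiner}; 7:tiavit {determiner}; 8:vous {preposition,noun}; 9:tiavit {determiner}.
There are 32 candidate sequences in total.
The sequences that satisfy every rule: determiner noun determiner determiner preposition determiner determiner preposition determiner; determiner noun determiner determiner preposition determiner determiner noun determiner; determiner noun determiner determiner noun determiner determiner preposition determiner; determiner noun determiner determiner noun determiner determiner noun determiner.
Count = 4.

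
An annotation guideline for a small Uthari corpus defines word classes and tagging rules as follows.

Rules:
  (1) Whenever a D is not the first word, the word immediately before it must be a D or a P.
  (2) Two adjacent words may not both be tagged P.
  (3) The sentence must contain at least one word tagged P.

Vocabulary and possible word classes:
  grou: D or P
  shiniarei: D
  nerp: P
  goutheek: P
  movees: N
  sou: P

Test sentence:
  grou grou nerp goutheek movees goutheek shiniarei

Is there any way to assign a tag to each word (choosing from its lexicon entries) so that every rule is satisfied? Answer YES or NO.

Candidates per position — 1:grou {D,P}; 2:grou {D,P}; 3:nerp {P}; 4:goutheek {P}; 5:movees {N}; 6:goutheek {P}; 7:shiniarei {D}.
Rule 2 cannot be satisfied by any choice of tags from the lexicon.
So there is no consistent tagging.

NO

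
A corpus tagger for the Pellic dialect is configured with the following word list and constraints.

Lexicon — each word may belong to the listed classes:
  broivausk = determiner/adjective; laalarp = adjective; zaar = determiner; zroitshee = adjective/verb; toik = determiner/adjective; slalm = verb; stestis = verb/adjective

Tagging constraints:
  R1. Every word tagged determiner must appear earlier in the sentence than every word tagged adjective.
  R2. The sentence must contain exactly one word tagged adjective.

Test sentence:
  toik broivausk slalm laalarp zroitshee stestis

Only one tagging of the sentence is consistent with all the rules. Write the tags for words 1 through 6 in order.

determiner determiner verb adjective verb verb

Candidates per position — 1:toik {determiner,adjective}; 2:broivausk {determiner,adjective}; 3:slalm {verb}; 4:laalarp {adjective}; 5:zroitshee {adjective,verb}; 6:stestis {verb,adjective}.
Word 1 cannot be adjective — rule 2 would then fail for every completion. It is determiner.
Word 2 cannot be adjective — rule 2 would then fail for every completion. It is determiner.
Word 5 cannot be adjective — rule 2 would then fail for every completion. It is verb.
Word 6 cannot be adjective — rule 2 would then fail for every completion. It is verb.
That leaves exactly one tagging: determiner determiner verb adjective verb verb.
Check: rule 1 ok; rule 2 ok.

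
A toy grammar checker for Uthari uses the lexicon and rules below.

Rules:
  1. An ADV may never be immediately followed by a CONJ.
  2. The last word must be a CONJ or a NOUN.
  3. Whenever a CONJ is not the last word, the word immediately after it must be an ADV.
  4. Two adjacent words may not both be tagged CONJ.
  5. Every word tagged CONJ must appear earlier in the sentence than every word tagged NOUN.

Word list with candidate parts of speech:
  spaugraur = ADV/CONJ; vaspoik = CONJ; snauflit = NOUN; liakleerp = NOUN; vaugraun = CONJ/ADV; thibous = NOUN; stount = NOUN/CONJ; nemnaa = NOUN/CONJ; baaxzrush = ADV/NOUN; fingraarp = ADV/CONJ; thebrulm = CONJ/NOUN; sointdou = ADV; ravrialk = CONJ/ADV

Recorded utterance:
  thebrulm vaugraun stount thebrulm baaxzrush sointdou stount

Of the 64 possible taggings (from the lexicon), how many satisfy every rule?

4

Candidates per position — 1:thebrulm {CONJ,NOUN}; 2:vaugraun {CONJ,ADV}; 3:stount {NOUN,CONJ}; 4:thebrulm {CONJ,NOUN}; 5:baaxzrush {ADV,NOUN}; 6:sointdou {ADV}; 7:stount {NOUN,CONJ}.
There are 64 candidate sequences in total.
The sequences that satisfy every rule: CONJ ADV NOUN NOUN ADV ADV NOUN; CONJ ADV NOUN NOUN NOUN ADV NOUN; NOUN ADV NOUN NOUN ADV ADV NOUN; NOUN ADV NOUN NOUN NOUN ADV NOUN.
Count = 4.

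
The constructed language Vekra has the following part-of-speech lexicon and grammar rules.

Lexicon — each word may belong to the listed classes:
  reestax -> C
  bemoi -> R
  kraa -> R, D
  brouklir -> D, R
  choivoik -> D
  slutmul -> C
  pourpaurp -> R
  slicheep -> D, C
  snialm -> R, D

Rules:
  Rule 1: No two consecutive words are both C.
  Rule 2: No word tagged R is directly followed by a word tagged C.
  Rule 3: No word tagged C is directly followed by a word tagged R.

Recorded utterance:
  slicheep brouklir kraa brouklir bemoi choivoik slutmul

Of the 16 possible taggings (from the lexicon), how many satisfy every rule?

Candidates per position — 1:slicheep {D,C}; 2:brouklir {D,R}; 3:kraa {R,D}; 4:brouklir {D,R}; 5:bemoi {R}; 6:choivoik {D}; 7:slutmul {C}.
There are 16 candidate sequences in total.
Checking each against the rules leaves 12 sequences.
Count = 12.

12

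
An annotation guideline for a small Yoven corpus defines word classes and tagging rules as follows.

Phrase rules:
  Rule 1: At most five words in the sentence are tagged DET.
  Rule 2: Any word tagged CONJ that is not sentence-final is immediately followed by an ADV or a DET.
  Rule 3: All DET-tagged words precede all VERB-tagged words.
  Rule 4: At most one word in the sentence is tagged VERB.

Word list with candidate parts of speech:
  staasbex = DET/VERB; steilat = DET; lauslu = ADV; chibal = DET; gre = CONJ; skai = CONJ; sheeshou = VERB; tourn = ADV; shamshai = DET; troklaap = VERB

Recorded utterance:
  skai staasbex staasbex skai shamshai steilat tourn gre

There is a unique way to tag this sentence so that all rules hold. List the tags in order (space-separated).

Candidates per position — 1:skai {CONJ}; 2:staasbex {DET,VERB}; 3:staasbex {DET,VERB}; 4:skai {CONJ}; 5:shamshai {DET}; 6:steilat {DET}; 7:tourn {ADV}; 8:gre {CONJ}.
Word 2 cannot be VERB — rule 2 would then fail for every completion. It is DET.
Word 3 cannot be VERB — rule 3 would then fail for every completion. It is DET.
The only consistent sequence is: CONJ DET DET CONJ DET DET ADV CONJ.
Rule-by-rule: rule 1 satisfied; rule 2 satisfied; rule 3 satisfied; rule 4 satisfied.

CONJ DET DET CONJ DET DET ADV CONJ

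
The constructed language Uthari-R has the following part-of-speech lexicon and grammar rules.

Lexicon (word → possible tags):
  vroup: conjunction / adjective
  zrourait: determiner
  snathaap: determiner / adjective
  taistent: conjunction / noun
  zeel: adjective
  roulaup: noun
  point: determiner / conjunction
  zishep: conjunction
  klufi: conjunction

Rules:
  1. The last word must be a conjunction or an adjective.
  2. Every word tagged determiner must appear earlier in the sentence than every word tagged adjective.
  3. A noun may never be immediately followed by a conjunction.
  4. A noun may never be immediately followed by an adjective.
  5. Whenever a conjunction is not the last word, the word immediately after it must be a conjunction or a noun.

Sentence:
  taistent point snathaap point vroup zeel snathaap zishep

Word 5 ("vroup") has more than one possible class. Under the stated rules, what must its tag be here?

Candidates per position — 1:taistent {conjunction,noun}; 2:point {determiner,conjunction}; 3:snathaap {determiner,adjective}; 4:point {determiner,conjunction}; 5:vroup {conjunction,adjective}; 6:zeel {adjective}; 7:snathaap {determiner,adjective}; 8:zishep {conjunction}.
Position 1: conjunction is ruled out by rule 5; that leaves noun.
Position 2: conjunction is ruled out by rule 3; that leaves determiner.
Position 4: conjunction is ruled out by rule 5; that leaves determiner.
Position 5: conjunction is ruled out by rule 5; that leaves adjective.
Position 7: determiner is ruled out by rule 2; that leaves adjective.
Position 3: adjective is ruled out by rule 2; that leaves determiner.
So the tagging must be: noun determiner determiner determiner adjective adjective adjective conjunction.
Check: rule 1 ✓; rule 2 ✓; rule 3 ✓; rule 4 ✓; rule 5 ✓.

adjective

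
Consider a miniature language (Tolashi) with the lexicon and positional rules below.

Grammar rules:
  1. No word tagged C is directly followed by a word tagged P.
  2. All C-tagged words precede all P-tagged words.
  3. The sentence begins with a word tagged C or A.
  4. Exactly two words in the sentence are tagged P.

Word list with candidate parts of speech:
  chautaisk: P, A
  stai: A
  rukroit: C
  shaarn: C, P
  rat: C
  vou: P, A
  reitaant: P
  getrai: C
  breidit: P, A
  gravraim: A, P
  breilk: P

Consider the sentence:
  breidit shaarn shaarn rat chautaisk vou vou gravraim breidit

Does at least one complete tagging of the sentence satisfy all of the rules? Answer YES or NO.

YES

Candidates per position — 1:breidit {P,A}; 2:shaarn {C,P}; 3:shaarn {C,P}; 4:rat {C}; 5:chautaisk {P,A}; 6:vou {P,A}; 7:vou {P,A}; 8:gravraim {A,P}; 9:breidit {P,A}.
One satisfying assignment: A C C C A A P P A.
Rule-by-rule: rule 1 holds; rule 2 holds; rule 3 holds; rule 4 holds.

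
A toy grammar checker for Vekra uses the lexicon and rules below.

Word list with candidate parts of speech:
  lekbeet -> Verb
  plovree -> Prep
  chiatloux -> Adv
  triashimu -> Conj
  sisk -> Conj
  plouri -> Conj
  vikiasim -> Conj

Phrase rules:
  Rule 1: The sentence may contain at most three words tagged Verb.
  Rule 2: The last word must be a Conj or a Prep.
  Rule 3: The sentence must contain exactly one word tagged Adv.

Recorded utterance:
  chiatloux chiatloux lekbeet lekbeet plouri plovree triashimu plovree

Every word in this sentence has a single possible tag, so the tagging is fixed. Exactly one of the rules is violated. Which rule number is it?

Fixed tagging: Adv Adv Verb Verb Conj Prep Conj Prep.
Rule check: R1 ok, R2 ok, R3 fails.
Only rule 3 fails.

3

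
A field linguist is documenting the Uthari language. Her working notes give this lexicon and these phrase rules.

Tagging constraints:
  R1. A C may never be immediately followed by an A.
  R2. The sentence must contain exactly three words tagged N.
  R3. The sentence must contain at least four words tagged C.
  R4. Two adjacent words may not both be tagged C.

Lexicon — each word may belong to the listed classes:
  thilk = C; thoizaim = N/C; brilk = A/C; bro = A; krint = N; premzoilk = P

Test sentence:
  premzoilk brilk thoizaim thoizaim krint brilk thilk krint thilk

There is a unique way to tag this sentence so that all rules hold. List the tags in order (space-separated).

Candidates per position — 1:premzoilk {P}; 2:brilk {A,C}; 3:thoizaim {N,C}; 4:thoizaim {N,C}; 5:krint {N}; 6:brilk {A,C}; 7:thilk {C}; 8:krint {N}; 9:thilk {C}.
If word 6 were C, no tagging could satisfy rule 4; so word 6 is A.
The remaining ambiguous positions (2, 3, 4) are resolved jointly — only one combination satisfies every rule.
So the tagging must be: P C N C N A C N C.
Verifying each rule — rule 1 ✓; rule 2 ✓; rule 3 ✓; rule 4 ✓.

P C N C N A C N C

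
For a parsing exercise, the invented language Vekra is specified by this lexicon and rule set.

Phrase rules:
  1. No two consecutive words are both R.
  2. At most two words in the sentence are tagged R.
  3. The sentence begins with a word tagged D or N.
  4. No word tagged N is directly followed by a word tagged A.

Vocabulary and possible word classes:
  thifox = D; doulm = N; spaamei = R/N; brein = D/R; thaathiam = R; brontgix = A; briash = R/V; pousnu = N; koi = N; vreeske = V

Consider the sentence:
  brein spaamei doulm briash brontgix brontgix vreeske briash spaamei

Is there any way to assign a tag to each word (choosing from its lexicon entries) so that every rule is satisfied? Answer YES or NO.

YES

Candidates per position — 1:brein {D,R}; 2:spaamei {R,N}; 3:doulm {N}; 4:briash {R,V}; 5:brontgix {A}; 6:brontgix {A}; 7:vreeske {V}; 8:briash {R,V}; 9:spaamei {R,N}.
One satisfying assignment: D R N V A A V V R.
Rule-by-rule: rule 1 holds; rule 2 holds; rule 3 holds; rule 4 holds.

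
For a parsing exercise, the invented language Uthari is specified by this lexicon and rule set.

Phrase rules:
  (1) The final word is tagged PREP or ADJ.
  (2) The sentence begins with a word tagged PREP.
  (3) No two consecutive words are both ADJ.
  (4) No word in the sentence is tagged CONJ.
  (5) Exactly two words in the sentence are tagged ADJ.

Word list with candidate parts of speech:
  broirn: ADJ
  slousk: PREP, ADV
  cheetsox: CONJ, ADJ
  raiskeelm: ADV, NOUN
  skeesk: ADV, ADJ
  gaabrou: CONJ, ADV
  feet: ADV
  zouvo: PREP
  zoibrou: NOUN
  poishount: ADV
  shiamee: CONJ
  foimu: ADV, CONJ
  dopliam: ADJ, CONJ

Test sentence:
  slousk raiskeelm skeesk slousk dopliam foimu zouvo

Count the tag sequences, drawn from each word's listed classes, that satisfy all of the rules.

Candidates per position — 1:slousk {PREP,ADV}; 2:raiskeelm {ADV,NOUN}; 3:skeesk {ADV,ADJ}; 4:slousk {PREP,ADV}; 5:dopliam {ADJ,CONJ}; 6:foimu {ADV,CONJ}; 7:zouvo {PREP}.
There are 64 candidate sequences in total.
The sequences that satisfy every rule: PREP ADV ADJ PREP ADJ ADV PREP; PREP ADV ADJ ADV ADJ ADV PREP; PREP NOUN ADJ PREP ADJ ADV PREP; PREP NOUN ADJ ADV ADJ ADV PREP.
Count = 4.

4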